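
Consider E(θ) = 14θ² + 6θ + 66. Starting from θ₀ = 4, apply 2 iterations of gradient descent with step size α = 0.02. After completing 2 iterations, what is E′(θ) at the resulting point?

22.8448

E′(θ) = 28θ + 6
θ₁ = 4 − 0.02·118 = 1.64
θ₂ = 1.64 − 0.02·51.92 = 0.6016
E′(θ) at (0.6016) = 22.8448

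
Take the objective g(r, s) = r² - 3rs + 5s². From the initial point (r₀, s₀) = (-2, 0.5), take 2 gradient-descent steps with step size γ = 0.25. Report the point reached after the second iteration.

∇g = (2r - 3s, -3r + 10s)
(r₁, s₁) = (-2, 0.5) − 0.25·(-5.5, 11) = (-0.625, -2.25)
(r₂, s₂) = (-0.625, -2.25) − 0.25·(5.5, -20.625) = (-2, 2.90625)

(-2, 2.90625)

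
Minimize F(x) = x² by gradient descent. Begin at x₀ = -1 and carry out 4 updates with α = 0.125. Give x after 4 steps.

F′(x) = 2x
x₁ = -1 − 0.125·(-2) = -0.75
x₂ = -0.75 − 0.125·(-1.5) = -0.5625
x₃ = -0.5625 − 0.125·(-1.125) = -0.421875
x₄ = -0.421875 − 0.125·(-0.84375) = -0.31640625

-0.31640625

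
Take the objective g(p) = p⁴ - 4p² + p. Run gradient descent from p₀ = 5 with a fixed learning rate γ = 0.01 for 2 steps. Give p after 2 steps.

0.40882724

g′(p) = 4p³ - 8p + 1
Step 1: g′(5) = 461; p₁ = 5 − 0.01·461 = 0.39
Step 2: g′(0.39) = -1.882724; p₂ = 0.39 − 0.01·(-1.882724) = 0.40882724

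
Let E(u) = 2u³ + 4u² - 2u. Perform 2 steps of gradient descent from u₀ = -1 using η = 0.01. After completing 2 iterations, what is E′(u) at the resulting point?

-4.286158587904

E′(u) = 6u² + 8u - 2
u₁ = -1 − 0.01·(-4) = -0.96
u₂ = -0.96 − 0.01·(-4.1504) = -0.918496
E′(u) at (-0.918496) = -4.286158587904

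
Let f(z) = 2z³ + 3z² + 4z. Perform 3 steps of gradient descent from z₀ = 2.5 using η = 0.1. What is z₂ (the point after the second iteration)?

f′(z) = 6z² + 6z + 4
Step 1: f′(2.5) = 56.5; z₁ = 2.5 − 0.1·56.5 = -3.15
Step 2: f′(-3.15) = 44.635; z₂ = -3.15 − 0.1·44.635 = -7.6135

-7.6135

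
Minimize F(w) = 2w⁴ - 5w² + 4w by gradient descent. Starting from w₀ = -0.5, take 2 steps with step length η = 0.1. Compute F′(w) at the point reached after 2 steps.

1.082270711808

F′(w) = 8w³ - 10w + 4
Step 1: F′(-0.5) = 8; w₁ = -0.5 − 0.1·8 = -1.3
Step 2: F′(-1.3) = -0.576; w₂ = -1.3 − 0.1·(-0.576) = -1.2424
F′(w) at (-1.2424) = 1.082270711808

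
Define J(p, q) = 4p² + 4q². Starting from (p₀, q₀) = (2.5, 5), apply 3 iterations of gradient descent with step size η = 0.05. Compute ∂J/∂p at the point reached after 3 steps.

∇J = (8p, 8q)
Step 1: at (2.5, 5), ∇J = (20, 40) → (2.5, 5) − 0.05·(20, 40) = (1.5, 3)
Step 2: at (1.5, 3), ∇J = (12, 24) → (1.5, 3) − 0.05·(12, 24) = (0.9, 1.8)
Step 3: at (0.9, 1.8), ∇J = (7.2, 14.4) → (0.9, 1.8) − 0.05·(7.2, 14.4) = (0.54, 1.08)
∂J/∂p at (0.54, 1.08) = 4.32

4.32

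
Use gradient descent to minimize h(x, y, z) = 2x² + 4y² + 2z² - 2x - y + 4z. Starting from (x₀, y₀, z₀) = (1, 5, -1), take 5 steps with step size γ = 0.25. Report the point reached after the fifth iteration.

(0.5, -4.75, -1)

∇h = (4x - 2, 8y - 1, 4z + 4)
(x₁, y₁, z₁) = (1, 5, -1) − 0.25·(2, 39, 0) = (0.5, -4.75, -1)
(x₂, y₂, z₂) = (0.5, -4.75, -1) − 0.25·(0, -39, 0) = (0.5, 5, -1)
(x₃, y₃, z₃) = (0.5, 5, -1) − 0.25·(0, 39, 0) = (0.5, -4.75, -1)
(x₄, y₄, z₄) = (0.5, -4.75, -1) − 0.25·(0, -39, 0) = (0.5, 5, -1)
(x₅, y₅, z₅) = (0.5, 5, -1) − 0.25·(0, 39, 0) = (0.5, -4.75, -1)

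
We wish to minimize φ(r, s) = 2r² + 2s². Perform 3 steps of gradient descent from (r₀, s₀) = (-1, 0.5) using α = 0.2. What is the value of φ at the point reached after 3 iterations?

0.00016

∇φ = (4r, 4s)
(r₁, s₁) = (-1, 0.5) − 0.2·(-4, 2) = (-0.2, 0.1)
(r₂, s₂) = (-0.2, 0.1) − 0.2·(-0.8, 0.4) = (-0.04, 0.02)
(r₃, s₃) = (-0.04, 0.02) − 0.2·(-0.16, 0.08) = (-0.008, 0.004)
φ(-0.008, 0.004) = 0.00016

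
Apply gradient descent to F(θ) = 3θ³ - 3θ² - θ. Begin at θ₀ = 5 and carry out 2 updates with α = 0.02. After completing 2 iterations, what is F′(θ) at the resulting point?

2.604560638976

F′(θ) = 9θ² - 6θ - 1
Step 1: F′(5) = 194; θ₁ = 5 − 0.02·194 = 1.12
Step 2: F′(1.12) = 3.5696; θ₂ = 1.12 − 0.02·3.5696 = 1.048608
F′(θ) at (1.048608) = 2.604560638976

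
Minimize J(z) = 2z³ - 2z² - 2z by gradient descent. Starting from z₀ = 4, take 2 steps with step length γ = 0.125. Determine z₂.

J′(z) = 6z² - 4z - 2
Step 1: J′(4) = 78; z₁ = 4 − 0.125·78 = -5.75
Step 2: J′(-5.75) = 219.375; z₂ = -5.75 − 0.125·219.375 = -33.171875

-33.171875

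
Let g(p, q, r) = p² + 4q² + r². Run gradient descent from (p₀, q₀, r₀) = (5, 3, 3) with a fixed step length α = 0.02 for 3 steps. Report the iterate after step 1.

(4.8, 2.52, 2.88)

∇g = (2p, 8q, 2r)
(p₁, q₁, r₁) = (5, 3, 3) − 0.02·(10, 24, 6) = (4.8, 2.52, 2.88)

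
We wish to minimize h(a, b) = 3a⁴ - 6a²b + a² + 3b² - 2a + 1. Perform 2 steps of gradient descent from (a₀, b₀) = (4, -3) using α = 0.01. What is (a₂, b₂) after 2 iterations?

∇h = (12a³ - 12ab + 2a - 2, -6a² + 6b)
Step 1: at (4, -3), ∇h = (918, -114) → (4, -3) − 0.01·(918, -114) = (-5.18, -1.86)
Step 2: at (-5.18, -1.86), ∇h = (-1795.879584, -172.1544) → (-5.18, -1.86) − 0.01·(-1795.879584, -172.1544) = (12.77879584, -0.138456)

(12.77879584, -0.138456)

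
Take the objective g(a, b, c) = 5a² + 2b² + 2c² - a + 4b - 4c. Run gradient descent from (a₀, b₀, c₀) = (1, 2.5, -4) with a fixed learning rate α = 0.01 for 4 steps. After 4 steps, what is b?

1.97271296

∇g = (10a - 1, 4b + 4, 4c - 4)
Step 1: at (1, 2.5, -4), ∇g = (9, 14, -20) → (1, 2.5, -4) − 0.01·(9, 14, -20) = (0.91, 2.36, -3.8)
Step 2: at (0.91, 2.36, -3.8), ∇g = (8.1, 13.44, -19.2) → (0.91, 2.36, -3.8) − 0.01·(8.1, 13.44, -19.2) = (0.829, 2.2256, -3.608)
Step 3: at (0.829, 2.2256, -3.608), ∇g = (7.29, 12.9024, -18.432) → (0.829, 2.2256, -3.608) − 0.01·(7.29, 12.9024, -18.432) = (0.7561, 2.096576, -3.42368)
Step 4: at (0.7561, 2.096576, -3.42368), ∇g = (6.561, 12.386304, -17.69472) → (0.7561, 2.096576, -3.42368) − 0.01·(6.561, 12.386304, -17.69472) = (0.69049, 1.97271296, -3.2467328)
b = 1.97271296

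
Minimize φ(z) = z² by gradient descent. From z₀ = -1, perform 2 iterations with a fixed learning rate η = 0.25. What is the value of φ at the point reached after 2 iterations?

φ′(z) = 2z
Step 1: φ′(-1) = -2; z₁ = -1 − 0.25·(-2) = -0.5
Step 2: φ′(-0.5) = -1; z₂ = -0.5 − 0.25·(-1) = -0.25
φ(-0.25) = 0.0625

0.0625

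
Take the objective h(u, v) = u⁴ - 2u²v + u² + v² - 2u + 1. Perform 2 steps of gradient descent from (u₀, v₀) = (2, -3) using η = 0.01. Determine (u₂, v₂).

(1.13462048, -2.762472)

∇h = (4u³ - 4uv + 2u - 2, -2u² + 2v)
(u₁, v₁) = (2, -3) − 0.01·(58, -14) = (1.42, -2.86)
(u₂, v₂) = (1.42, -2.86) − 0.01·(28.537952, -9.7528) = (1.13462048, -2.762472)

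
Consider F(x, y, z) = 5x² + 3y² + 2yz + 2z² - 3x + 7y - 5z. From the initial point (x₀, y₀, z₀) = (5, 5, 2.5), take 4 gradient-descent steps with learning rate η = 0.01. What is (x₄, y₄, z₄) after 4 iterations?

∇F = (10x - 3, 6y + 2z + 7, 2y + 4z - 5)
Step 1: at (5, 5, 2.5), ∇F = (47, 42, 15) → (5, 5, 2.5) − 0.01·(47, 42, 15) = (4.53, 4.58, 2.35)
Step 2: at (4.53, 4.58, 2.35), ∇F = (42.3, 39.18, 13.56) → (4.53, 4.58, 2.35) − 0.01·(42.3, 39.18, 13.56) = (4.107, 4.1882, 2.2144)
Step 3: at (4.107, 4.1882, 2.2144), ∇F = (38.07, 36.558, 12.234) → (4.107, 4.1882, 2.2144) − 0.01·(38.07, 36.558, 12.234) = (3.7263, 3.82262, 2.09206)
Step 4: at (3.7263, 3.82262, 2.09206), ∇F = (34.263, 34.11984, 11.01348) → (3.7263, 3.82262, 2.09206) − 0.01·(34.263, 34.11984, 11.01348) = (3.38367, 3.4814216, 1.9819252)

(3.38367, 3.4814216, 1.9819252)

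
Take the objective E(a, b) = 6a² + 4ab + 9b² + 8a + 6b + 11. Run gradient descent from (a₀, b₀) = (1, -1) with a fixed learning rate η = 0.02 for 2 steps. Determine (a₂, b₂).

(0.424, -0.712)

∇E = (12a + 4b + 8, 4a + 18b + 6)
(a₁, b₁) = (1, -1) − 0.02·(16, -8) = (0.68, -0.84)
(a₂, b₂) = (0.68, -0.84) − 0.02·(12.8, -6.4) = (0.424, -0.712)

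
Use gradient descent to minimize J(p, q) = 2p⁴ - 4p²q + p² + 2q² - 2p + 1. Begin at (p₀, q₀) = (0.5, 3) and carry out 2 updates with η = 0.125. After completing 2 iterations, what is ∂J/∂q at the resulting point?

∇J = (8p³ - 8pq + 2p - 2, -4p² + 4q)
(p₁, q₁) = (0.5, 3) − 0.125·(-12, 11) = (2, 1.625)
(p₂, q₂) = (2, 1.625) − 0.125·(40, -9.5) = (-3, 2.8125)
∂J/∂q at (-3, 2.8125) = -24.75

-24.75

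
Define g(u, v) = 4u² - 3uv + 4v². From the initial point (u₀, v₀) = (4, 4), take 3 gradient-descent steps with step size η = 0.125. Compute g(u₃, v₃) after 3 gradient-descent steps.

∇g = (8u - 3v, -3u + 8v)
Step 1: at (4, 4), ∇g = (20, 20) → (4, 4) − 0.125·(20, 20) = (1.5, 1.5)
Step 2: at (1.5, 1.5), ∇g = (7.5, 7.5) → (1.5, 1.5) − 0.125·(7.5, 7.5) = (0.5625, 0.5625)
Step 3: at (0.5625, 0.5625), ∇g = (2.8125, 2.8125) → (0.5625, 0.5625) − 0.125·(2.8125, 2.8125) = (0.2109375, 0.2109375)
g(0.2109375, 0.2109375) = 0.22247314453125

0.22247314453125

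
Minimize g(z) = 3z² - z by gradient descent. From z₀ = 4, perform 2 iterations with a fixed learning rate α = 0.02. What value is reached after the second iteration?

3.1352

g′(z) = 6z - 1
Step 1: g′(4) = 23; z₁ = 4 − 0.02·23 = 3.54
Step 2: g′(3.54) = 20.24; z₂ = 3.54 − 0.02·20.24 = 3.1352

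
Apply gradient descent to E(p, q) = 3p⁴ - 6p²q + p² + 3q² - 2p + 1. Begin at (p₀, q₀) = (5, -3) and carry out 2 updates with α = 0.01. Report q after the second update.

∇E = (12p³ - 12pq + 2p - 2, -6p² + 6q)
Step 1: at (5, -3), ∇E = (1688, -168) → (5, -3) − 0.01·(1688, -168) = (-11.88, -1.32)
Step 2: at (-11.88, -1.32), ∇E = (-20334.059264, -854.7264) → (-11.88, -1.32) − 0.01·(-20334.059264, -854.7264) = (191.46059264, 7.227264)
q = 7.227264

7.227264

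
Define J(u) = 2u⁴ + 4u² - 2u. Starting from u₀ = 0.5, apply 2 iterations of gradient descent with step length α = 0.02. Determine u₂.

0.39597056

J′(u) = 8u³ + 8u - 2
Step 1: J′(0.5) = 3; u₁ = 0.5 − 0.02·3 = 0.44
Step 2: J′(0.44) = 2.201472; u₂ = 0.44 − 0.02·2.201472 = 0.39597056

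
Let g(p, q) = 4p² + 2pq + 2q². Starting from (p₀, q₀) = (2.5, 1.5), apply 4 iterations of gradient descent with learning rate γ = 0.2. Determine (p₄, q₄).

(0.9128, 0.3864)

∇g = (8p + 2q, 2p + 4q)
(p₁, q₁) = (2.5, 1.5) − 0.2·(23, 11) = (-2.1, -0.7)
(p₂, q₂) = (-2.1, -0.7) − 0.2·(-18.2, -7) = (1.54, 0.7)
(p₃, q₃) = (1.54, 0.7) − 0.2·(13.72, 5.88) = (-1.204, -0.476)
(p₄, q₄) = (-1.204, -0.476) − 0.2·(-10.584, -4.312) = (0.9128, 0.3864)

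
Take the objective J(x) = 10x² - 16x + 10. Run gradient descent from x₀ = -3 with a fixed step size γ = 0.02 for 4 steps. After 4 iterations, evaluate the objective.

6.025365504

J′(x) = 20x - 16
x₁ = -3 − 0.02·(-76) = -1.48
x₂ = -1.48 − 0.02·(-45.6) = -0.568
x₃ = -0.568 − 0.02·(-27.36) = -0.0208
x₄ = -0.0208 − 0.02·(-16.416) = 0.30752
J(0.30752) = 6.025365504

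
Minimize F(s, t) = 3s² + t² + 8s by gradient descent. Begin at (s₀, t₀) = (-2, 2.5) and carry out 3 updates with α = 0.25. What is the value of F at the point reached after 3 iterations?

-5.21484375

∇F = (6s + 8, 2t)
Step 1: at (-2, 2.5), ∇F = (-4, 5) → (-2, 2.5) − 0.25·(-4, 5) = (-1, 1.25)
Step 2: at (-1, 1.25), ∇F = (2, 2.5) → (-1, 1.25) − 0.25·(2, 2.5) = (-1.5, 0.625)
Step 3: at (-1.5, 0.625), ∇F = (-1, 1.25) → (-1.5, 0.625) − 0.25·(-1, 1.25) = (-1.25, 0.3125)
F(-1.25, 0.3125) = -5.21484375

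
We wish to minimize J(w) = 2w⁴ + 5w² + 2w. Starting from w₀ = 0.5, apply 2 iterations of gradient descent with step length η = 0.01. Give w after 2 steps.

J′(w) = 8w³ + 10w + 2
w₁ = 0.5 − 0.01·8 = 0.42
w₂ = 0.42 − 0.01·6.792704 = 0.35207296

0.35207296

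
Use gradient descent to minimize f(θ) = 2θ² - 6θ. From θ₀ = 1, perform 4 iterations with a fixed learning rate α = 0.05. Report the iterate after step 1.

f′(θ) = 4θ - 6
Step 1: f′(1) = -2; θ₁ = 1 − 0.05·(-2) = 1.1

1.1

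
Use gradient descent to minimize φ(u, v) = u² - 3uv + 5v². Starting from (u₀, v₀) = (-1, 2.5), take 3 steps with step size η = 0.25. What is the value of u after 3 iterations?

∇φ = (2u - 3v, -3u + 10v)
Step 1: at (-1, 2.5), ∇φ = (-9.5, 28) → (-1, 2.5) − 0.25·(-9.5, 28) = (1.375, -4.5)
Step 2: at (1.375, -4.5), ∇φ = (16.25, -49.125) → (1.375, -4.5) − 0.25·(16.25, -49.125) = (-2.6875, 7.78125)
Step 3: at (-2.6875, 7.78125), ∇φ = (-28.71875, 85.875) → (-2.6875, 7.78125) − 0.25·(-28.71875, 85.875) = (4.4921875, -13.6875)
u = 4.4921875

4.4921875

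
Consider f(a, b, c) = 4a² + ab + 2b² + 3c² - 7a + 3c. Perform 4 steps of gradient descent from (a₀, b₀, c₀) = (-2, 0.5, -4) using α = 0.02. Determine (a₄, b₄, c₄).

∇f = (8a + b - 7, a + 4b, 6c + 3)
Step 1: at (-2, 0.5, -4), ∇f = (-22.5, 0, -21) → (-2, 0.5, -4) − 0.02·(-22.5, 0, -21) = (-1.55, 0.5, -3.58)
Step 2: at (-1.55, 0.5, -3.58), ∇f = (-18.9, 0.45, -18.48) → (-1.55, 0.5, -3.58) − 0.02·(-18.9, 0.45, -18.48) = (-1.172, 0.491, -3.2104)
Step 3: at (-1.172, 0.491, -3.2104), ∇f = (-15.885, 0.792, -16.2624) → (-1.172, 0.491, -3.2104) − 0.02·(-15.885, 0.792, -16.2624) = (-0.8543, 0.47516, -2.885152)
Step 4: at (-0.8543, 0.47516, -2.885152), ∇f = (-13.35924, 1.04634, -14.310912) → (-0.8543, 0.47516, -2.885152) − 0.02·(-13.35924, 1.04634, -14.310912) = (-0.5871152, 0.4542332, -2.59893376)

(-0.5871152, 0.4542332, -2.59893376)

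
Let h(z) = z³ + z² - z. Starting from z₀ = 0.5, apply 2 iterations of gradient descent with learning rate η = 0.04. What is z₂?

h′(z) = 3z² + 2z - 1
z₁ = 0.5 − 0.04·0.75 = 0.47
z₂ = 0.47 − 0.04·0.6027 = 0.445892

0.445892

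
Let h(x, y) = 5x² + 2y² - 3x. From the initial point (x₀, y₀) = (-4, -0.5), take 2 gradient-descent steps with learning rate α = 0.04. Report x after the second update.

∇h = (10x - 3, 4y)
Step 1: at (-4, -0.5), ∇h = (-43, -2) → (-4, -0.5) − 0.04·(-43, -2) = (-2.28, -0.42)
Step 2: at (-2.28, -0.42), ∇h = (-25.8, -1.68) → (-2.28, -0.42) − 0.04·(-25.8, -1.68) = (-1.248, -0.3528)
x = -1.248

-1.248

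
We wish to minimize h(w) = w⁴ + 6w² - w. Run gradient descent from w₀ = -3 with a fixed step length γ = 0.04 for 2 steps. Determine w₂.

-2.01632

h′(w) = 4w³ + 12w - 1
w₁ = -3 − 0.04·(-145) = 2.8
w₂ = 2.8 − 0.04·120.408 = -2.01632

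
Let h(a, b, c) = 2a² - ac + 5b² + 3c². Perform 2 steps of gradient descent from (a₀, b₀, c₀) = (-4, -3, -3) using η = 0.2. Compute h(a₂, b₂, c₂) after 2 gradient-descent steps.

45.3008

∇h = (4a - c, 10b, -a + 6c)
(a₁, b₁, c₁) = (-4, -3, -3) − 0.2·(-13, -30, -14) = (-1.4, 3, -0.2)
(a₂, b₂, c₂) = (-1.4, 3, -0.2) − 0.2·(-5.4, 30, 0.2) = (-0.32, -3, -0.24)
h(-0.32, -3, -0.24) = 45.3008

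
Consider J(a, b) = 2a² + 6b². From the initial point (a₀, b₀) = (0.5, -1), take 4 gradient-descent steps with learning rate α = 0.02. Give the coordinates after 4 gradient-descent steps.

∇J = (4a, 12b)
Step 1: at (0.5, -1), ∇J = (2, -12) → (0.5, -1) − 0.02·(2, -12) = (0.46, -0.76)
Step 2: at (0.46, -0.76), ∇J = (1.84, -9.12) → (0.46, -0.76) − 0.02·(1.84, -9.12) = (0.4232, -0.5776)
Step 3: at (0.4232, -0.5776), ∇J = (1.6928, -6.9312) → (0.4232, -0.5776) − 0.02·(1.6928, -6.9312) = (0.389344, -0.438976)
Step 4: at (0.389344, -0.438976), ∇J = (1.557376, -5.267712) → (0.389344, -0.438976) − 0.02·(1.557376, -5.267712) = (0.35819648, -0.33362176)

(0.35819648, -0.33362176)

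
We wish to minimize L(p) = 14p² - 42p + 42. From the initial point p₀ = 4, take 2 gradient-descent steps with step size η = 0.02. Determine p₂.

L′(p) = 28p - 42
Step 1: L′(4) = 70; p₁ = 4 − 0.02·70 = 2.6
Step 2: L′(2.6) = 30.8; p₂ = 2.6 − 0.02·30.8 = 1.984

1.984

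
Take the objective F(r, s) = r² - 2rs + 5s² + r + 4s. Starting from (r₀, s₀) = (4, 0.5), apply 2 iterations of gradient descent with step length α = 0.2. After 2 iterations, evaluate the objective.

∇F = (2r - 2s + 1, -2r + 10s + 4)
(r₁, s₁) = (4, 0.5) − 0.2·(8, 1) = (2.4, 0.3)
(r₂, s₂) = (2.4, 0.3) − 0.2·(5.2, 2.2) = (1.36, -0.14)
F(1.36, -0.14) = 3.1284

3.1284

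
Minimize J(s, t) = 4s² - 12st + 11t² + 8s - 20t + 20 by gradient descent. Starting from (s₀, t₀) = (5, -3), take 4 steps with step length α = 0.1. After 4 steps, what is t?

∇J = (8s - 12t + 8, -12s + 22t - 20)
Step 1: at (5, -3), ∇J = (84, -146) → (5, -3) − 0.1·(84, -146) = (-3.4, 11.6)
Step 2: at (-3.4, 11.6), ∇J = (-158.4, 276) → (-3.4, 11.6) − 0.1·(-158.4, 276) = (12.44, -16)
Step 3: at (12.44, -16), ∇J = (299.52, -521.28) → (12.44, -16) − 0.1·(299.52, -521.28) = (-17.512, 36.128)
Step 4: at (-17.512, 36.128), ∇J = (-565.632, 984.96) → (-17.512, 36.128) − 0.1·(-565.632, 984.96) = (39.0512, -62.368)
t = -62.368

-62.368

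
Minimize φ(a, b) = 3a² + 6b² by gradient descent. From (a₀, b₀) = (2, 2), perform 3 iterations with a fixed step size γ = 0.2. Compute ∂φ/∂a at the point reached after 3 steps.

∇φ = (6a, 12b)
(a₁, b₁) = (2, 2) − 0.2·(12, 24) = (-0.4, -2.8)
(a₂, b₂) = (-0.4, -2.8) − 0.2·(-2.4, -33.6) = (0.08, 3.92)
(a₃, b₃) = (0.08, 3.92) − 0.2·(0.48, 47.04) = (-0.016, -5.488)
∂φ/∂a at (-0.016, -5.488) = -0.096

-0.096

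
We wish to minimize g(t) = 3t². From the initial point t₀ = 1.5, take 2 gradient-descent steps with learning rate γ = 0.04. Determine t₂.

0.8664

g′(t) = 6t
t₁ = 1.5 − 0.04·9 = 1.14
t₂ = 1.14 − 0.04·6.84 = 0.8664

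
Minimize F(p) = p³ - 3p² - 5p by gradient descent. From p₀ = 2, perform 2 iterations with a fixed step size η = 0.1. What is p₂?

2.625

F′(p) = 3p² - 6p - 5
p₁ = 2 − 0.1·(-5) = 2.5
p₂ = 2.5 − 0.1·(-1.25) = 2.625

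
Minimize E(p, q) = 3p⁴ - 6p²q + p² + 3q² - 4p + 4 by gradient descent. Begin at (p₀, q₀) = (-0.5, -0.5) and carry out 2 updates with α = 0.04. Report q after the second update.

-0.239744

∇E = (12p³ - 12pq + 2p - 4, -6p² + 6q)
(p₁, q₁) = (-0.5, -0.5) − 0.04·(-9.5, -4.5) = (-0.12, -0.32)
(p₂, q₂) = (-0.12, -0.32) − 0.04·(-4.721536, -2.0064) = (0.06886144, -0.239744)
q = -0.239744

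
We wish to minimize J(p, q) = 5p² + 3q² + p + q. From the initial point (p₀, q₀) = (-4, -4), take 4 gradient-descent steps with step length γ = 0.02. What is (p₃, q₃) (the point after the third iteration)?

∇J = (10p + 1, 6q + 1)
Step 1: at (-4, -4), ∇J = (-39, -23) → (-4, -4) − 0.02·(-39, -23) = (-3.22, -3.54)
Step 2: at (-3.22, -3.54), ∇J = (-31.2, -20.24) → (-3.22, -3.54) − 0.02·(-31.2, -20.24) = (-2.596, -3.1352)
Step 3: at (-2.596, -3.1352), ∇J = (-24.96, -17.8112) → (-2.596, -3.1352) − 0.02·(-24.96, -17.8112) = (-2.0968, -2.778976)

(-2.0968, -2.778976)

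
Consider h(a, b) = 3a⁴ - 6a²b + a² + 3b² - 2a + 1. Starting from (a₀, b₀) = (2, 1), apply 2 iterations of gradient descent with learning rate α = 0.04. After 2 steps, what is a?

-1.17110272

∇h = (12a³ - 12ab + 2a - 2, -6a² + 6b)
(a₁, b₁) = (2, 1) − 0.04·(74, -18) = (-0.96, 1.72)
(a₂, b₂) = (-0.96, 1.72) − 0.04·(5.277568, 4.7904) = (-1.17110272, 1.528384)
a = -1.17110272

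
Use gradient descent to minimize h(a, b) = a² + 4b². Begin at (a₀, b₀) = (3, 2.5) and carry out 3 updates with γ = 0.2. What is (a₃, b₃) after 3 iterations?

∇h = (2a, 8b)
Step 1: at (3, 2.5), ∇h = (6, 20) → (3, 2.5) − 0.2·(6, 20) = (1.8, -1.5)
Step 2: at (1.8, -1.5), ∇h = (3.6, -12) → (1.8, -1.5) − 0.2·(3.6, -12) = (1.08, 0.9)
Step 3: at (1.08, 0.9), ∇h = (2.16, 7.2) → (1.08, 0.9) − 0.2·(2.16, 7.2) = (0.648, -0.54)

(0.648, -0.54)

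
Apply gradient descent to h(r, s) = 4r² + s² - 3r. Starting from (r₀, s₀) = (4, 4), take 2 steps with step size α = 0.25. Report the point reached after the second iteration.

∇h = (8r - 3, 2s)
Step 1: at (4, 4), ∇h = (29, 8) → (4, 4) − 0.25·(29, 8) = (-3.25, 2)
Step 2: at (-3.25, 2), ∇h = (-29, 4) → (-3.25, 2) − 0.25·(-29, 4) = (4, 1)

(4, 1)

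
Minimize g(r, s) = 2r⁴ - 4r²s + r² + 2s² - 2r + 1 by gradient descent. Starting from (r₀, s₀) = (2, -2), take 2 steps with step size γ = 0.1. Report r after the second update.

∇g = (8r³ - 8rs + 2r - 2, -4r² + 4s)
Step 1: at (2, -2), ∇g = (98, -24) → (2, -2) − 0.1·(98, -24) = (-7.8, 0.4)
Step 2: at (-7.8, 0.4), ∇g = (-3789.056, -241.76) → (-7.8, 0.4) − 0.1·(-3789.056, -241.76) = (371.1056, 24.576)
r = 371.1056

371.1056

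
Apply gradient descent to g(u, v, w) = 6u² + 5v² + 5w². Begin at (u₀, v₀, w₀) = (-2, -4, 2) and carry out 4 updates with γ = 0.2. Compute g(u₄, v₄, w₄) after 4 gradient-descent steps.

454.18937344

∇g = (12u, 10v, 10w)
(u₁, v₁, w₁) = (-2, -4, 2) − 0.2·(-24, -40, 20) = (2.8, 4, -2)
(u₂, v₂, w₂) = (2.8, 4, -2) − 0.2·(33.6, 40, -20) = (-3.92, -4, 2)
(u₃, v₃, w₃) = (-3.92, -4, 2) − 0.2·(-47.04, -40, 20) = (5.488, 4, -2)
(u₄, v₄, w₄) = (5.488, 4, -2) − 0.2·(65.856, 40, -20) = (-7.6832, -4, 2)
g(-7.6832, -4, 2) = 454.18937344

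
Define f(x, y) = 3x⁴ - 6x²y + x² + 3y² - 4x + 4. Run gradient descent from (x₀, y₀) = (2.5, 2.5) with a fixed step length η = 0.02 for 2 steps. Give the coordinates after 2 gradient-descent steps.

∇f = (12x³ - 12xy + 2x - 4, -6x² + 6y)
(x₁, y₁) = (2.5, 2.5) − 0.02·(113.5, -22.5) = (0.23, 2.95)
(x₂, y₂) = (0.23, 2.95) − 0.02·(-11.535996, 17.3826) = (0.46071992, 2.602348)

(0.46071992, 2.602348)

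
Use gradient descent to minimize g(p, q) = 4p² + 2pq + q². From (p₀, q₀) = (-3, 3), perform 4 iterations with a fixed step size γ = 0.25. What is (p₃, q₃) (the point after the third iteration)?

(2.625, 1.875)

∇g = (8p + 2q, 2p + 2q)
Step 1: at (-3, 3), ∇g = (-18, 0) → (-3, 3) − 0.25·(-18, 0) = (1.5, 3)
Step 2: at (1.5, 3), ∇g = (18, 9) → (1.5, 3) − 0.25·(18, 9) = (-3, 0.75)
Step 3: at (-3, 0.75), ∇g = (-22.5, -4.5) → (-3, 0.75) − 0.25·(-22.5, -4.5) = (2.625, 1.875)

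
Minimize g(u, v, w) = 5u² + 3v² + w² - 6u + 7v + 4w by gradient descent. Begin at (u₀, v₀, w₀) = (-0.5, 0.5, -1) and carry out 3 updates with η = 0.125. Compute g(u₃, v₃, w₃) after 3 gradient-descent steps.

∇g = (10u - 6, 6v + 7, 2w + 4)
Step 1: at (-0.5, 0.5, -1), ∇g = (-11, 10, 2) → (-0.5, 0.5, -1) − 0.125·(-11, 10, 2) = (0.875, -0.75, -1.25)
Step 2: at (0.875, -0.75, -1.25), ∇g = (2.75, 2.5, 1.5) → (0.875, -0.75, -1.25) − 0.125·(2.75, 2.5, 1.5) = (0.53125, -1.0625, -1.4375)
Step 3: at (0.53125, -1.0625, -1.4375), ∇g = (-0.6875, 0.625, 1.125) → (0.53125, -1.0625, -1.4375) − 0.125·(-0.6875, 0.625, 1.125) = (0.6171875, -1.140625, -1.578125)
g(0.6171875, -1.140625, -1.578125) = -9.70184326171875

-9.70184326171875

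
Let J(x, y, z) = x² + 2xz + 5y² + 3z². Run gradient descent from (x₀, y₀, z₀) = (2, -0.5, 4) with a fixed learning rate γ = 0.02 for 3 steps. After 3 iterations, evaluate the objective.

∇J = (2x + 2z, 10y, 2x + 6z)
(x₁, y₁, z₁) = (2, -0.5, 4) − 0.02·(12, -5, 28) = (1.76, -0.4, 3.44)
(x₂, y₂, z₂) = (1.76, -0.4, 3.44) − 0.02·(10.4, -4, 24.16) = (1.552, -0.32, 2.9568)
(x₃, y₃, z₃) = (1.552, -0.32, 2.9568) − 0.02·(9.0176, -3.2, 20.8448) = (1.371648, -0.256, 2.539904)
J(1.371648, -0.256, 2.539904) = 28.530143707136

28.530143707136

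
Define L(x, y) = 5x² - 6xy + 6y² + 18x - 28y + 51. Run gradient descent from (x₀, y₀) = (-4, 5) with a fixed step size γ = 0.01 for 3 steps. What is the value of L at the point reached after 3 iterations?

∇L = (10x - 6y + 18, -6x + 12y - 28)
(x₁, y₁) = (-4, 5) − 0.01·(-52, 56) = (-3.48, 4.44)
(x₂, y₂) = (-3.48, 4.44) − 0.01·(-43.44, 46.16) = (-3.0456, 3.9784)
(x₃, y₃) = (-3.0456, 3.9784) − 0.01·(-36.3264, 38.0144) = (-2.682336, 3.598256)
L(-2.682336, 3.598256) = 73.536483169792

73.536483169792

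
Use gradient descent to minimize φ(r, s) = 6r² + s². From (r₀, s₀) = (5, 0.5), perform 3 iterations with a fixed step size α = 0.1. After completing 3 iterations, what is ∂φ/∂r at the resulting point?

-0.48

∇φ = (12r, 2s)
(r₁, s₁) = (5, 0.5) − 0.1·(60, 1) = (-1, 0.4)
(r₂, s₂) = (-1, 0.4) − 0.1·(-12, 0.8) = (0.2, 0.32)
(r₃, s₃) = (0.2, 0.32) − 0.1·(2.4, 0.64) = (-0.04, 0.256)
∂φ/∂r at (-0.04, 0.256) = -0.48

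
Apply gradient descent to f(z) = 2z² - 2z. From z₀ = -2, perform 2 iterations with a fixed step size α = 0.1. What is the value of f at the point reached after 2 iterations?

1.12

f′(z) = 4z - 2
Step 1: f′(-2) = -10; z₁ = -2 − 0.1·(-10) = -1
Step 2: f′(-1) = -6; z₂ = -1 − 0.1·(-6) = -0.4
f(-0.4) = 1.12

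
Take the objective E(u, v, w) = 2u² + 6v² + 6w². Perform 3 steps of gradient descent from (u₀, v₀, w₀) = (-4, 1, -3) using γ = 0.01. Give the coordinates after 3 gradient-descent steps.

(-3.538944, 0.681472, -2.044416)

∇E = (4u, 12v, 12w)
(u₁, v₁, w₁) = (-4, 1, -3) − 0.01·(-16, 12, -36) = (-3.84, 0.88, -2.64)
(u₂, v₂, w₂) = (-3.84, 0.88, -2.64) − 0.01·(-15.36, 10.56, -31.68) = (-3.6864, 0.7744, -2.3232)
(u₃, v₃, w₃) = (-3.6864, 0.7744, -2.3232) − 0.01·(-14.7456, 9.2928, -27.8784) = (-3.538944, 0.681472, -2.044416)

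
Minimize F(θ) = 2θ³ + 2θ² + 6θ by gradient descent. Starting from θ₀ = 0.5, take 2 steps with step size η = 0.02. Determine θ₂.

0.153668

F′(θ) = 6θ² + 4θ + 6
Step 1: F′(0.5) = 9.5; θ₁ = 0.5 − 0.02·9.5 = 0.31
Step 2: F′(0.31) = 7.8166; θ₂ = 0.31 − 0.02·7.8166 = 0.153668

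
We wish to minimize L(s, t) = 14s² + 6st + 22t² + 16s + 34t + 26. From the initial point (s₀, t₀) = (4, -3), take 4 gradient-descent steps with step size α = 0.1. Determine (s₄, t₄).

∇L = (28s + 6t + 16, 6s + 44t + 34)
Step 1: at (4, -3), ∇L = (110, -74) → (4, -3) − 0.1·(110, -74) = (-7, 4.4)
Step 2: at (-7, 4.4), ∇L = (-153.6, 185.6) → (-7, 4.4) − 0.1·(-153.6, 185.6) = (8.36, -14.16)
Step 3: at (8.36, -14.16), ∇L = (165.12, -538.88) → (8.36, -14.16) − 0.1·(165.12, -538.88) = (-8.152, 39.728)
Step 4: at (-8.152, 39.728), ∇L = (26.112, 1733.12) → (-8.152, 39.728) − 0.1·(26.112, 1733.12) = (-10.7632, -133.584)

(-10.7632, -133.584)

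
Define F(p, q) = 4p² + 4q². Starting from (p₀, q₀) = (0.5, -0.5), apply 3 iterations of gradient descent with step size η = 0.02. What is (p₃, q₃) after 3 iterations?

∇F = (8p, 8q)
(p₁, q₁) = (0.5, -0.5) − 0.02·(4, -4) = (0.42, -0.42)
(p₂, q₂) = (0.42, -0.42) − 0.02·(3.36, -3.36) = (0.3528, -0.3528)
(p₃, q₃) = (0.3528, -0.3528) − 0.02·(2.8224, -2.8224) = (0.296352, -0.296352)

(0.296352, -0.296352)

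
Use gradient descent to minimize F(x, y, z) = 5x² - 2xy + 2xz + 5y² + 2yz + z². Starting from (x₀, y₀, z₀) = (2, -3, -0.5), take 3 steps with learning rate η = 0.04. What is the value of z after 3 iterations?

∇F = (10x - 2y + 2z, -2x + 10y + 2z, 2x + 2y + 2z)
Step 1: at (2, -3, -0.5), ∇F = (25, -35, -3) → (2, -3, -0.5) − 0.04·(25, -35, -3) = (1, -1.6, -0.38)
Step 2: at (1, -1.6, -0.38), ∇F = (12.44, -18.76, -1.96) → (1, -1.6, -0.38) − 0.04·(12.44, -18.76, -1.96) = (0.5024, -0.8496, -0.3016)
Step 3: at (0.5024, -0.8496, -0.3016), ∇F = (6.12, -10.104, -1.2976) → (0.5024, -0.8496, -0.3016) − 0.04·(6.12, -10.104, -1.2976) = (0.2576, -0.44544, -0.249696)
z = -0.249696

-0.249696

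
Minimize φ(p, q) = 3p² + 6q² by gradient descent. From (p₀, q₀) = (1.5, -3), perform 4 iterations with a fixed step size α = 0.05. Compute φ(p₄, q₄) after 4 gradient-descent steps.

0.4245135075

∇φ = (6p, 12q)
Step 1: at (1.5, -3), ∇φ = (9, -36) → (1.5, -3) − 0.05·(9, -36) = (1.05, -1.2)
Step 2: at (1.05, -1.2), ∇φ = (6.3, -14.4) → (1.05, -1.2) − 0.05·(6.3, -14.4) = (0.735, -0.48)
Step 3: at (0.735, -0.48), ∇φ = (4.41, -5.76) → (0.735, -0.48) − 0.05·(4.41, -5.76) = (0.5145, -0.192)
Step 4: at (0.5145, -0.192), ∇φ = (3.087, -2.304) → (0.5145, -0.192) − 0.05·(3.087, -2.304) = (0.36015, -0.0768)
φ(0.36015, -0.0768) = 0.4245135075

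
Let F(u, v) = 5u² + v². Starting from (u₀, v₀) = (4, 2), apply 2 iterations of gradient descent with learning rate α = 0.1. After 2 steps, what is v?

1.28

∇F = (10u, 2v)
(u₁, v₁) = (4, 2) − 0.1·(40, 4) = (0, 1.6)
(u₂, v₂) = (0, 1.6) − 0.1·(0, 3.2) = (0, 1.28)
v = 1.28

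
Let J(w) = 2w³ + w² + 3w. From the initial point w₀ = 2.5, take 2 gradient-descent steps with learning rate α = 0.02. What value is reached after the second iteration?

J′(w) = 6w² + 2w + 3
w₁ = 2.5 − 0.02·45.5 = 1.59
w₂ = 1.59 − 0.02·21.3486 = 1.163028

1.163028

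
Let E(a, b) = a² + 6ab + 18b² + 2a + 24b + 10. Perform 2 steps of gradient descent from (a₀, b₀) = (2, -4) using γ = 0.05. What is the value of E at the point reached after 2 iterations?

85.1553

∇E = (2a + 6b + 2, 6a + 36b + 24)
(a₁, b₁) = (2, -4) − 0.05·(-18, -108) = (2.9, 1.4)
(a₂, b₂) = (2.9, 1.4) − 0.05·(16.2, 91.8) = (2.09, -3.19)
E(2.09, -3.19) = 85.1553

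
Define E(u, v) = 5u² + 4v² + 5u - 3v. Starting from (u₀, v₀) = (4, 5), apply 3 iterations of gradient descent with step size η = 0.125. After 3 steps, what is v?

∇E = (10u + 5, 8v - 3)
Step 1: at (4, 5), ∇E = (45, 37) → (4, 5) − 0.125·(45, 37) = (-1.625, 0.375)
Step 2: at (-1.625, 0.375), ∇E = (-11.25, 0) → (-1.625, 0.375) − 0.125·(-11.25, 0) = (-0.21875, 0.375)
Step 3: at (-0.21875, 0.375), ∇E = (2.8125, 0) → (-0.21875, 0.375) − 0.125·(2.8125, 0) = (-0.5703125, 0.375)
v = 0.375

0.375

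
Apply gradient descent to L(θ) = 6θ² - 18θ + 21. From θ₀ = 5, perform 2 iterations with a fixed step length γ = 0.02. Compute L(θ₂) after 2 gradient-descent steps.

L′(θ) = 12θ - 18
Step 1: L′(5) = 42; θ₁ = 5 − 0.02·42 = 4.16
Step 2: L′(4.16) = 31.92; θ₂ = 4.16 − 0.02·31.92 = 3.5216
L(3.5216) = 32.02119936

32.02119936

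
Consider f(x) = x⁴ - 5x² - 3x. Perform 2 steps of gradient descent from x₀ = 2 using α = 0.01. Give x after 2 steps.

1.85228516

f′(x) = 4x³ - 10x - 3
Step 1: f′(2) = 9; x₁ = 2 − 0.01·9 = 1.91
Step 2: f′(1.91) = 5.771484; x₂ = 1.91 − 0.01·5.771484 = 1.85228516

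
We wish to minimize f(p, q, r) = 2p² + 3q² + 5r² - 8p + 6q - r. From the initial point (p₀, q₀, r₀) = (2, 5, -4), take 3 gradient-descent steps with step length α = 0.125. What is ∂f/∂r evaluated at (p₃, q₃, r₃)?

0.640625

∇f = (4p - 8, 6q + 6, 10r - 1)
Step 1: at (2, 5, -4), ∇f = (0, 36, -41) → (2, 5, -4) − 0.125·(0, 36, -41) = (2, 0.5, 1.125)
Step 2: at (2, 0.5, 1.125), ∇f = (0, 9, 10.25) → (2, 0.5, 1.125) − 0.125·(0, 9, 10.25) = (2, -0.625, -0.15625)
Step 3: at (2, -0.625, -0.15625), ∇f = (0, 2.25, -2.5625) → (2, -0.625, -0.15625) − 0.125·(0, 2.25, -2.5625) = (2, -0.90625, 0.1640625)
∂f/∂r at (2, -0.90625, 0.1640625) = 0.640625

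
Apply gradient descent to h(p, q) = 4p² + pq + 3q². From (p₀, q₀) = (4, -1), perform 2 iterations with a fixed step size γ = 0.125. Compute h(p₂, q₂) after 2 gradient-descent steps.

∇h = (8p + q, p + 6q)
(p₁, q₁) = (4, -1) − 0.125·(31, -2) = (0.125, -0.75)
(p₂, q₂) = (0.125, -0.75) − 0.125·(0.25, -4.375) = (0.09375, -0.203125)
h(0.09375, -0.203125) = 0.139892578125

0.139892578125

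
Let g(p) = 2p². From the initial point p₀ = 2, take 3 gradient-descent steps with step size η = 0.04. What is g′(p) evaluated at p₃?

4.741632

g′(p) = 4p
Step 1: g′(2) = 8; p₁ = 2 − 0.04·8 = 1.68
Step 2: g′(1.68) = 6.72; p₂ = 1.68 − 0.04·6.72 = 1.4112
Step 3: g′(1.4112) = 5.6448; p₃ = 1.4112 − 0.04·5.6448 = 1.185408
g′(p) at (1.185408) = 4.741632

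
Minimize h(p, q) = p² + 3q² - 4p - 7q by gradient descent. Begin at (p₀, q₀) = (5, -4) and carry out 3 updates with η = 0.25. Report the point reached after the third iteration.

∇h = (2p - 4, 6q - 7)
(p₁, q₁) = (5, -4) − 0.25·(6, -31) = (3.5, 3.75)
(p₂, q₂) = (3.5, 3.75) − 0.25·(3, 15.5) = (2.75, -0.125)
(p₃, q₃) = (2.75, -0.125) − 0.25·(1.5, -7.75) = (2.375, 1.8125)

(2.375, 1.8125)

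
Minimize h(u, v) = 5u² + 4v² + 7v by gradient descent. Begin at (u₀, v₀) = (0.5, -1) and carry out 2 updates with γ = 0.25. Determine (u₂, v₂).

(1.125, -1)

∇h = (10u, 8v + 7)
Step 1: at (0.5, -1), ∇h = (5, -1) → (0.5, -1) − 0.25·(5, -1) = (-0.75, -0.75)
Step 2: at (-0.75, -0.75), ∇h = (-7.5, 1) → (-0.75, -0.75) − 0.25·(-7.5, 1) = (1.125, -1)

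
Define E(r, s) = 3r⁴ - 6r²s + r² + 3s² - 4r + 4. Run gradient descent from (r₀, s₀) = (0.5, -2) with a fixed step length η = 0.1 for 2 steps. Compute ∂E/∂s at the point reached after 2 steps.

∇E = (12r³ - 12rs + 2r - 4, -6r² + 6s)
(r₁, s₁) = (0.5, -2) − 0.1·(10.5, -13.5) = (-0.55, -0.65)
(r₂, s₂) = (-0.55, -0.65) − 0.1·(-11.3865, -5.715) = (0.58865, -0.0785)
∂E/∂s at (0.58865, -0.0785) = -2.550052935

-2.550052935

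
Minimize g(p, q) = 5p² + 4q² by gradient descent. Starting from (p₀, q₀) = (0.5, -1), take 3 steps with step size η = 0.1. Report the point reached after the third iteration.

∇g = (10p, 8q)
(p₁, q₁) = (0.5, -1) − 0.1·(5, -8) = (0, -0.2)
(p₂, q₂) = (0, -0.2) − 0.1·(0, -1.6) = (0, -0.04)
(p₃, q₃) = (0, -0.04) − 0.1·(0, -0.32) = (0, -0.008)

(0, -0.008)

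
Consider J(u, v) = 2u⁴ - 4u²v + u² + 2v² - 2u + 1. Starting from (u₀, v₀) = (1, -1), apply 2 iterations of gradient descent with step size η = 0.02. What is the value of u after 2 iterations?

∇J = (8u³ - 8uv + 2u - 2, -4u² + 4v)
Step 1: at (1, -1), ∇J = (16, -8) → (1, -1) − 0.02·(16, -8) = (0.68, -0.84)
Step 2: at (0.68, -0.84), ∇J = (6.445056, -5.2096) → (0.68, -0.84) − 0.02·(6.445056, -5.2096) = (0.55109888, -0.735808)
u = 0.55109888

0.55109888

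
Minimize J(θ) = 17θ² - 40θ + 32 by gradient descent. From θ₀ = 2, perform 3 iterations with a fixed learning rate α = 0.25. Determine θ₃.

J′(θ) = 34θ - 40
Step 1: J′(2) = 28; θ₁ = 2 − 0.25·28 = -5
Step 2: J′(-5) = -210; θ₂ = -5 − 0.25·(-210) = 47.5
Step 3: J′(47.5) = 1575; θ₃ = 47.5 − 0.25·1575 = -346.25

-346.25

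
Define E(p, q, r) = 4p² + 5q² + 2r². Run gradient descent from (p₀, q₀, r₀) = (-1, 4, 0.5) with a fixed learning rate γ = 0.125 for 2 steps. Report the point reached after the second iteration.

∇E = (8p, 10q, 4r)
Step 1: at (-1, 4, 0.5), ∇E = (-8, 40, 2) → (-1, 4, 0.5) − 0.125·(-8, 40, 2) = (0, -1, 0.25)
Step 2: at (0, -1, 0.25), ∇E = (0, -10, 1) → (0, -1, 0.25) − 0.125·(0, -10, 1) = (0, 0.25, 0.125)

(0, 0.25, 0.125)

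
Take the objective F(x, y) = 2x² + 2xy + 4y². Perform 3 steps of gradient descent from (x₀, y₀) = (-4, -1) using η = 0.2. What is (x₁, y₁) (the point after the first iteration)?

(-0.4, 2.2)

∇F = (4x + 2y, 2x + 8y)
(x₁, y₁) = (-4, -1) − 0.2·(-18, -16) = (-0.4, 2.2)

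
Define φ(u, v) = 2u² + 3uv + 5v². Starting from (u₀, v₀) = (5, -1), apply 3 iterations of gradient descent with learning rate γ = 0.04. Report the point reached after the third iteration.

∇φ = (4u + 3v, 3u + 10v)
Step 1: at (5, -1), ∇φ = (17, 5) → (5, -1) − 0.04·(17, 5) = (4.32, -1.2)
Step 2: at (4.32, -1.2), ∇φ = (13.68, 0.96) → (4.32, -1.2) − 0.04·(13.68, 0.96) = (3.7728, -1.2384)
Step 3: at (3.7728, -1.2384), ∇φ = (11.376, -1.0656) → (3.7728, -1.2384) − 0.04·(11.376, -1.0656) = (3.31776, -1.195776)

(3.31776, -1.195776)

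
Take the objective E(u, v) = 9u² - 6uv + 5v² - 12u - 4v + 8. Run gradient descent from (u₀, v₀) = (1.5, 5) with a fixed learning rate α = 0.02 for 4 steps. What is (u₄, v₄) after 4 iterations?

∇E = (18u - 6v - 12, -6u + 10v - 4)
Step 1: at (1.5, 5), ∇E = (-15, 37) → (1.5, 5) − 0.02·(-15, 37) = (1.8, 4.26)
Step 2: at (1.8, 4.26), ∇E = (-5.16, 27.8) → (1.8, 4.26) − 0.02·(-5.16, 27.8) = (1.9032, 3.704)
Step 3: at (1.9032, 3.704), ∇E = (0.0336, 21.6208) → (1.9032, 3.704) − 0.02·(0.0336, 21.6208) = (1.902528, 3.271584)
Step 4: at (1.902528, 3.271584), ∇E = (2.616, 17.300672) → (1.902528, 3.271584) − 0.02·(2.616, 17.300672) = (1.850208, 2.92557056)

(1.850208, 2.92557056)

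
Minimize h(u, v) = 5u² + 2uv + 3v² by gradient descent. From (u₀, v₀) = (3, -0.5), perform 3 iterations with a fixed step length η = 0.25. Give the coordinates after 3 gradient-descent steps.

∇h = (10u + 2v, 2u + 6v)
(u₁, v₁) = (3, -0.5) − 0.25·(29, 3) = (-4.25, -1.25)
(u₂, v₂) = (-4.25, -1.25) − 0.25·(-45, -16) = (7, 2.75)
(u₃, v₃) = (7, 2.75) − 0.25·(75.5, 30.5) = (-11.875, -4.875)

(-11.875, -4.875)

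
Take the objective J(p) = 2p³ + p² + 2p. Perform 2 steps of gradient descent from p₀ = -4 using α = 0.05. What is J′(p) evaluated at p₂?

J′(p) = 6p² + 2p + 2
p₁ = -4 − 0.05·90 = -8.5
p₂ = -8.5 − 0.05·418.5 = -29.425
J′(p) at (-29.425) = 5138.13375

5138.13375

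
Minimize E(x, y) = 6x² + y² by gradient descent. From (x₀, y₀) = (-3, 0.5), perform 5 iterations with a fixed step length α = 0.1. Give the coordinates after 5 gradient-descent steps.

(0.00096, 0.16384)

∇E = (12x, 2y)
(x₁, y₁) = (-3, 0.5) − 0.1·(-36, 1) = (0.6, 0.4)
(x₂, y₂) = (0.6, 0.4) − 0.1·(7.2, 0.8) = (-0.12, 0.32)
(x₃, y₃) = (-0.12, 0.32) − 0.1·(-1.44, 0.64) = (0.024, 0.256)
(x₄, y₄) = (0.024, 0.256) − 0.1·(0.288, 0.512) = (-0.0048, 0.2048)
(x₅, y₅) = (-0.0048, 0.2048) − 0.1·(-0.0576, 0.4096) = (0.00096, 0.16384)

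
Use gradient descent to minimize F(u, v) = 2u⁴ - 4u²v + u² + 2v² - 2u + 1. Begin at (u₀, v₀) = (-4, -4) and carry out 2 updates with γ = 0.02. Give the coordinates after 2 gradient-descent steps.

(-111.416, 4.272)

∇F = (8u³ - 8uv + 2u - 2, -4u² + 4v)
Step 1: at (-4, -4), ∇F = (-650, -80) → (-4, -4) − 0.02·(-650, -80) = (9, -2.4)
Step 2: at (9, -2.4), ∇F = (6020.8, -333.6) → (9, -2.4) − 0.02·(6020.8, -333.6) = (-111.416, 4.272)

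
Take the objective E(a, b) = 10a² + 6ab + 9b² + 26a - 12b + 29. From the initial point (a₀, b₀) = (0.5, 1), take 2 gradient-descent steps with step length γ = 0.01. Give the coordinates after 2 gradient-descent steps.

∇E = (20a + 6b + 26, 6a + 18b - 12)
Step 1: at (0.5, 1), ∇E = (42, 9) → (0.5, 1) − 0.01·(42, 9) = (0.08, 0.91)
Step 2: at (0.08, 0.91), ∇E = (33.06, 4.86) → (0.08, 0.91) − 0.01·(33.06, 4.86) = (-0.2506, 0.8614)

(-0.2506, 0.8614)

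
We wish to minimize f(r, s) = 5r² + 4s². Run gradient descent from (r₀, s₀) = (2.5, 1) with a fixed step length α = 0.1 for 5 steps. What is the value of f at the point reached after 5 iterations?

∇f = (10r, 8s)
(r₁, s₁) = (2.5, 1) − 0.1·(25, 8) = (0, 0.2)
(r₂, s₂) = (0, 0.2) − 0.1·(0, 1.6) = (0, 0.04)
(r₃, s₃) = (0, 0.04) − 0.1·(0, 0.32) = (0, 0.008)
(r₄, s₄) = (0, 0.008) − 0.1·(0, 0.064) = (0, 0.0016)
(r₅, s₅) = (0, 0.0016) − 0.1·(0, 0.0128) = (0, 0.00032)
f(0, 0.00032) = 0.0000004096

0.0000004096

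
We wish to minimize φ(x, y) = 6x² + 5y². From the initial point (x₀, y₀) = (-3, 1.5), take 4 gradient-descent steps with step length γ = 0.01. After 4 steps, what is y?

0.98415

∇φ = (12x, 10y)
Step 1: at (-3, 1.5), ∇φ = (-36, 15) → (-3, 1.5) − 0.01·(-36, 15) = (-2.64, 1.35)
Step 2: at (-2.64, 1.35), ∇φ = (-31.68, 13.5) → (-2.64, 1.35) − 0.01·(-31.68, 13.5) = (-2.3232, 1.215)
Step 3: at (-2.3232, 1.215), ∇φ = (-27.8784, 12.15) → (-2.3232, 1.215) − 0.01·(-27.8784, 12.15) = (-2.044416, 1.0935)
Step 4: at (-2.044416, 1.0935), ∇φ = (-24.532992, 10.935) → (-2.044416, 1.0935) − 0.01·(-24.532992, 10.935) = (-1.79908608, 0.98415)
y = 0.98415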